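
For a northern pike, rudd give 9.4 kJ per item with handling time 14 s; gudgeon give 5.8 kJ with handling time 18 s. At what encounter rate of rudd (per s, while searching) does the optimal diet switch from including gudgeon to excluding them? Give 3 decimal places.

0.066 per s

Drop gudgeon once their profitability E₂/h₂ falls below the rate achievable on rudd alone: E₂/h₂ = λE₁/(1 + λh₁).
Solve for λ: λE₁h₂ = E₂(1 + λh₁) → λ(E₁h₂ − E₂h₁) = E₂ → λ = E₂/(E₁h₂ − E₂h₁).
λ = 5.8/(9.4×18 − 5.8×14) = 5.8/88 = 0.06591 per s.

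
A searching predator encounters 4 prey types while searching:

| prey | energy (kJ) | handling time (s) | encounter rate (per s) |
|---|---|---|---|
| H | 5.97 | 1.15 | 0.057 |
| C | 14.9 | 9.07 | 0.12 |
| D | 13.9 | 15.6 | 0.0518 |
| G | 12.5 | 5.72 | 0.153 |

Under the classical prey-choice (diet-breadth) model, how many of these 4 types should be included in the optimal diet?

Profitabilities (E/h, kJ/s): H 5.19, G 2.19, C 1.64, D 0.891. Add prey in this order while the next type's profitability exceeds the intake rate on those already taken.
Rate on top 1: 0.3194. G: 2.19 > 0.3194 → include.
Rate on top 2: 1.161. C: 1.64 > 1.161 → include.
Rate on top 3: 1.334. D: 0.891 < 1.334 → exclude; stop.
Optimal diet: H, G, C — 3 of 4 types.

3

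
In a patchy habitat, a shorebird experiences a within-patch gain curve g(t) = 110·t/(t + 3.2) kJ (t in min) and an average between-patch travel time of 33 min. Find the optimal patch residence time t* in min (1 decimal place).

10.3 min

Optimal t* satisfies g'(t*) = g(t*)/(T + t*).
g'(t) = 110·3.2/(t + 3.2)². Setting 110·3.2/(t+3.2)² = 110t/[(t+3.2)(33+t)] gives 3.2(33+t) = t(t+3.2), so t² = 3.2×33 = 105.6.
t* = √105.6 = 10.28 min.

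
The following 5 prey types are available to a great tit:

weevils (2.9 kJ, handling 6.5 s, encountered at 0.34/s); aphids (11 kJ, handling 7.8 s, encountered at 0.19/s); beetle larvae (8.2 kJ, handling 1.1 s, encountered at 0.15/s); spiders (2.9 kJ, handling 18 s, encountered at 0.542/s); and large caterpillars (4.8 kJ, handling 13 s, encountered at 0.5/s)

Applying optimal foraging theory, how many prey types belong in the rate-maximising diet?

2

E/h in descending order: beetle larvae 7.45, aphids 1.41, weevils 0.446, large caterpillars 0.369, spiders 0.161 kJ/s. The optimal diet is the largest prefix of this list for which every included type satisfies E_i/h_i > R on the types above it.
Rate on top 1: 1.056. aphids: 1.41 > 1.056 → include.
Rate on top 2: 1.254. weevils: 0.446 < 1.254 → exclude; stop.
Optimal diet: beetle larvae, aphids — 2 of 5 types.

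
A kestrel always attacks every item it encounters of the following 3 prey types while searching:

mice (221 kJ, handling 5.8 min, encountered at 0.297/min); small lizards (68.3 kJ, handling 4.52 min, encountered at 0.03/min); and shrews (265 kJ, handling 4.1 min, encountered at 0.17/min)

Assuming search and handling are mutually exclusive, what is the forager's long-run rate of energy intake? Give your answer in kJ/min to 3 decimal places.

31.710 kJ/min

R = (0.297×221 + 0.03×68.3 + 0.17×265) / (1 + 0.297×5.8 + 0.03×4.52 + 0.17×4.1) = 112.7/3.555 = 31.71 kJ/min.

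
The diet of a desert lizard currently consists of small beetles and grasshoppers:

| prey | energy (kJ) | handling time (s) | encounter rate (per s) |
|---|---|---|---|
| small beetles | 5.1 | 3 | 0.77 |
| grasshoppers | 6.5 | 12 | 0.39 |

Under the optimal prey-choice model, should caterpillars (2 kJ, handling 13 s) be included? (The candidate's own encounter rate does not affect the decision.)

On small beetles and grasshoppers alone, R = ΣλE/(1+Σλh) = 6.462/7.99 = 0.8088 kJ/s.
caterpillars: E/h = 2/13 = 0.1538 kJ/s.
Since 0.1538 < R, time spent handling caterpillars is better spent searching.

No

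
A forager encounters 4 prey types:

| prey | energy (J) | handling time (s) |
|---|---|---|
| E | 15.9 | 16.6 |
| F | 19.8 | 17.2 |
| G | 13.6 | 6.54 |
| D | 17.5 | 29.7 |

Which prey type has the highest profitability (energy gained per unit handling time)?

Profitability E/h (J/s): E = 15.9/16.6 = 0.958, F = 19.8/17.2 = 1.15, G = 13.6/6.54 = 2.08, D = 17.5/29.7 = 0.589.
Ranked: G > F > E > D.

G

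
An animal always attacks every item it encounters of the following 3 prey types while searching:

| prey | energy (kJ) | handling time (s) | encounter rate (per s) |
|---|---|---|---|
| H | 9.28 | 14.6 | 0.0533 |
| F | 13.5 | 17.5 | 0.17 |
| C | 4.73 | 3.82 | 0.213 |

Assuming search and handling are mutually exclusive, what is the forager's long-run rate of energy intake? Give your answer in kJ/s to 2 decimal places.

0.68 kJ/s

Energy encountered per unit search time: 0.0533×9.28 + 0.17×13.5 + 0.213×4.73 = 3.797 kJ/s.
Handling time per unit search time: 0.0533×14.6 + 0.17×17.5 + 0.213×3.82 = 4.567.
Rate = 3.797/(1 + 4.567) = 0.6821 kJ/s.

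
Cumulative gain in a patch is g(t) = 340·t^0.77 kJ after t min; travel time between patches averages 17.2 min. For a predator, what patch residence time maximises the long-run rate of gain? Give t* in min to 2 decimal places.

57.58 min

Maximise g(t)/(T+t): set derivative to zero → g'(t)(T+t) = g(t).
g'(t) = 0.77·340·t^-0.23. Setting 0.77·340·t^-0.23 = 340·t^0.77/(17.2+t) gives 0.77(17.2+t) = t, so 0.23·t = 0.77×17.2.
t* = 0.77×17.2/0.23 = 57.58 min.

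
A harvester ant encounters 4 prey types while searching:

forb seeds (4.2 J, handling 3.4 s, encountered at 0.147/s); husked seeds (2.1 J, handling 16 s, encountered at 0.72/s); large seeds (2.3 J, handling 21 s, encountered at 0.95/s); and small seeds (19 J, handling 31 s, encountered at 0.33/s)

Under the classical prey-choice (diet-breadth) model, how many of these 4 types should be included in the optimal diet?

E/h in descending order: forb seeds 1.24, small seeds 0.613, husked seeds 0.131, large seeds 0.11 J/s. The optimal diet is the largest prefix of this list for which every included type satisfies E_i/h_i > R on the types above it.
Rate on top 1: 0.4117. small seeds: 0.613 > 0.4117 → include.
Rate on top 2: 0.5872. husked seeds: 0.131 < 0.5872 → exclude; stop.
Optimal diet: forb seeds, small seeds — 2 of 4 types.

2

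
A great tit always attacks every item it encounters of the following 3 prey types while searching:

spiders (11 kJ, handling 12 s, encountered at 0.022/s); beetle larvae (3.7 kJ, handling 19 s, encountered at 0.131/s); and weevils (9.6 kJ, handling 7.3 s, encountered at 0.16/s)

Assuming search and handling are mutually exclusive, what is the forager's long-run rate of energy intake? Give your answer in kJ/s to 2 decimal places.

0.46 kJ/s

Energy encountered per unit search time: 0.022×11 + 0.131×3.7 + 0.16×9.6 = 2.263 kJ/s.
Handling time per unit search time: 0.022×12 + 0.131×19 + 0.16×7.3 = 3.921.
Rate = 2.263/(1 + 3.921) = 0.4598 kJ/s.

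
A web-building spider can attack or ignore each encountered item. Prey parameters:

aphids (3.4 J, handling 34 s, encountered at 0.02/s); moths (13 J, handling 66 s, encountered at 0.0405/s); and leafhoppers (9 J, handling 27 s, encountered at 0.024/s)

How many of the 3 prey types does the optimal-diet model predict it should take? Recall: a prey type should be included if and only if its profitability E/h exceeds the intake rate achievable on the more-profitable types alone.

Profitabilities (E/h, J/s): leafhoppers 0.333, moths 0.197, aphids 0.1. Add prey in this order while the next type's profitability exceeds the intake rate on those already taken.
Rate on top 1: 0.1311. moths: 0.197 > 0.1311 → include.
Rate on top 2: 0.1718. aphids: 0.1 < 0.1718 → exclude; stop.
Optimal diet: leafhoppers, moths — 2 of 3 types.

2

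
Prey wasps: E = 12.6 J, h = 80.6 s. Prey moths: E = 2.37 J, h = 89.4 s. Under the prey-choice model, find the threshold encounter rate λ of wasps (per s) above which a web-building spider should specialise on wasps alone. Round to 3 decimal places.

0.003 per s

At the threshold, the rate on wasps alone equals the profitability of moths: λ·12.6/(1 + λ·80.6) = 2.37/89.4 = 0.02651.
Rearranging, λ(12.6 − 0.02651×80.6) = 0.02651, so λ = 0.02651/10.46 = 0.002534 per s.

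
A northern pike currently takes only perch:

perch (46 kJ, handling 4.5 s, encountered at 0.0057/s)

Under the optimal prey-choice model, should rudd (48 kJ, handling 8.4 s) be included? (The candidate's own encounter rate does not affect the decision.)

Intake rate on the current diet: R = (0.0057×46) / (1 + 0.0057×4.5) = 0.2622/1.026 = 0.2556 kJ/s.
rudd: E/h = 48/8.4 = 5.714 kJ/s.
5.714 > 0.2556, so adding rudd raises the average — include it.

Yes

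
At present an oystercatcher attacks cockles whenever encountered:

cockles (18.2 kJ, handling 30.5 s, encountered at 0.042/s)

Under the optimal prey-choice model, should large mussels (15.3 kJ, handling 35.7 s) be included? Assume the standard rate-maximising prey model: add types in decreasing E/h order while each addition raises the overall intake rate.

Yes

On cockles alone, R = ΣλE/(1+Σλh) = 0.7644/2.281 = 0.3351 kJ/s.
Profitability of large mussels: 15.3/35.7 = 0.4286 kJ/s.
0.4286 > 0.3351, so adding large mussels raises the average — include it.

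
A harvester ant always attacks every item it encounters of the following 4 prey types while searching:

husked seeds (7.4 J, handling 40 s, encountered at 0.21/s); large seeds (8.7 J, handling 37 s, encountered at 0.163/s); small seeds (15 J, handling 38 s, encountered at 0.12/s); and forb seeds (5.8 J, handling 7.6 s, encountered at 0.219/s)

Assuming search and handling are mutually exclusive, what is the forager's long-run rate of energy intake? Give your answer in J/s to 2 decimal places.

R = Σλ_iE_i / (1 + Σλ_ih_i)
Numerator: 0.21×7.4 + 0.163×8.7 + 0.12×15 + 0.219×5.8 = 6.042
Denominator: 1 + 0.21×40 + 0.163×37 + 0.12×38 + 0.219×7.6 = 21.66
R = 6.042/21.66 = 0.279 J/s

0.28 J/s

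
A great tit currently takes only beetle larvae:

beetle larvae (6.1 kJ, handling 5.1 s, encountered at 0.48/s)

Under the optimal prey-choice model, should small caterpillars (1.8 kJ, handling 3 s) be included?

No

On beetle larvae alone, R = ΣλE/(1+Σλh) = 2.928/3.448 = 0.8492 kJ/s.
small caterpillars: E/h = 1.8/3 = 0.6 kJ/s.
0.6 < 0.8492, so adding small caterpillars would lower the average — exclude it.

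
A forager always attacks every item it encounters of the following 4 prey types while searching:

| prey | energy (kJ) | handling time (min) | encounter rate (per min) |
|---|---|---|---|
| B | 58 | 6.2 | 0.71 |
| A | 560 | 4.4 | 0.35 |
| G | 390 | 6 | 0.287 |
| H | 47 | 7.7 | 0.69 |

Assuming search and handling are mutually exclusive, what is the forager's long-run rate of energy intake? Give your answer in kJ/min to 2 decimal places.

R = (0.71×58 + 0.35×560 + 0.287×390 + 0.69×47) / (1 + 0.71×6.2 + 0.35×4.4 + 0.287×6 + 0.69×7.7) = 381.5/13.98 = 27.3 kJ/min.

27.30 kJ/min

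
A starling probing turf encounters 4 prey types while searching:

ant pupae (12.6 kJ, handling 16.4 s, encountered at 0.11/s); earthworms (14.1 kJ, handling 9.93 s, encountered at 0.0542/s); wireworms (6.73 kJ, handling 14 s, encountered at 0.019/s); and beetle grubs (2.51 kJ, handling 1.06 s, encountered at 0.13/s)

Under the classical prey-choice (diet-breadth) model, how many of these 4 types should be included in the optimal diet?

Rank by E/h (kJ/s): beetle grubs 2.37, earthworms 1.42, ant pupae 0.768, wireworms 0.481. Include each in turn until the next type's E/h falls below the running intake rate.
Rate on top 1: 0.2868. earthworms: 1.42 > 0.2868 → include.
Rate on top 2: 0.6507. ant pupae: 0.768 > 0.6507 → include.
Rate on top 3: 0.7116. wireworms: 0.481 < 0.7116 → exclude; stop.
Optimal diet: beetle grubs, earthworms, ant pupae — 3 of 4 types.

3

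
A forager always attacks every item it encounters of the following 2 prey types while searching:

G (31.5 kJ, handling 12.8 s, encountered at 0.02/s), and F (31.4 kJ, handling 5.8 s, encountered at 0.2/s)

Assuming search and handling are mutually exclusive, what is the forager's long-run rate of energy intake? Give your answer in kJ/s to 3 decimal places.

2.860 kJ/s

R = Σλ_iE_i / (1 + Σλ_ih_i)
Numerator: 0.02×31.5 + 0.2×31.4 = 6.91
Denominator: 1 + 0.02×12.8 + 0.2×5.8 = 2.416
R = 6.91/2.416 = 2.86 kJ/s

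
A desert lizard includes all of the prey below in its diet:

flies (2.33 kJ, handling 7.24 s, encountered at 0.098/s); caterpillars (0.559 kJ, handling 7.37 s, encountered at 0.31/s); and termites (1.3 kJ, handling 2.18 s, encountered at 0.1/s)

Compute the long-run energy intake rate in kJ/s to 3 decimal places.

R = Σλ_iE_i / (1 + Σλ_ih_i)
Numerator: 0.098×2.33 + 0.31×0.559 + 0.1×1.3 = 0.5316
Denominator: 1 + 0.098×7.24 + 0.31×7.37 + 0.1×2.18 = 4.212
R = 0.5316/4.212 = 0.1262 kJ/s

0.126 kJ/s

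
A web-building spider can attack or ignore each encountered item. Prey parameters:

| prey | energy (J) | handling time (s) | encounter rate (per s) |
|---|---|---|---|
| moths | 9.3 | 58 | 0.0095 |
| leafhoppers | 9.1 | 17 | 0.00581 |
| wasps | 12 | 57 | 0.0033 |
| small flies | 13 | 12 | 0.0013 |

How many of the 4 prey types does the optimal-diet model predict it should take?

4

Rank by E/h (J/s): small flies 1.08, leafhoppers 0.535, wasps 0.211, moths 0.16. Include each in turn until the next type's E/h falls below the running intake rate.
Rate on top 1: 0.01664. leafhoppers: 0.535 > 0.01664 → include.
Rate on top 2: 0.06261. wasps: 0.211 > 0.06261 → include.
Rate on top 3: 0.08397. moths: 0.16 > 0.08397 → include.
Optimal diet: small flies, leafhoppers, wasps, moths — 4 of 4 types.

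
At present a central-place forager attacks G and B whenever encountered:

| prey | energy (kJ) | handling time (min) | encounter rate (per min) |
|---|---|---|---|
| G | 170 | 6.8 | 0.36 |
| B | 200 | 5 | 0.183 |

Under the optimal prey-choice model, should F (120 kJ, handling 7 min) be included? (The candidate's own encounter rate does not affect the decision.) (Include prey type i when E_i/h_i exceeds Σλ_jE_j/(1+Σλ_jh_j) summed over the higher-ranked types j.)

Current rate: (0.36×170 + 0.183×200)/(1 + 0.36×6.8 + 0.183×5) = 22.42 kJ/min.
F: E/h = 120/7 = 17.14 kJ/min.
17.14 < 22.42, so adding F would lower the average — exclude it.

No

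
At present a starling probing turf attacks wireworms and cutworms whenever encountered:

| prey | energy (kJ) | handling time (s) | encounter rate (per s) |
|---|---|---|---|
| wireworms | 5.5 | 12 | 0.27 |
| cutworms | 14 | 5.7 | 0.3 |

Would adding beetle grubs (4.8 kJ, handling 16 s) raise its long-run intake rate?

No

Intake rate on the current diet: R = (0.27×5.5 + 0.3×14) / (1 + 0.27×12 + 0.3×5.7) = 5.685/5.95 = 0.9555 kJ/s.
Profitability of beetle grubs: 4.8/16 = 0.3 kJ/s.
0.3 < 0.9555, so adding beetle grubs would lower the average — exclude it.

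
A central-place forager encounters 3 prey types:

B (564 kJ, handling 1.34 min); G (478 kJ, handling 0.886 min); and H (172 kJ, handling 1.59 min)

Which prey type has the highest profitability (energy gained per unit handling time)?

In descending order of E/h:
G: 478/0.886 = 540 kJ/min
B: 564/1.34 = 421 kJ/min
H: 172/1.59 = 108 kJ/min

G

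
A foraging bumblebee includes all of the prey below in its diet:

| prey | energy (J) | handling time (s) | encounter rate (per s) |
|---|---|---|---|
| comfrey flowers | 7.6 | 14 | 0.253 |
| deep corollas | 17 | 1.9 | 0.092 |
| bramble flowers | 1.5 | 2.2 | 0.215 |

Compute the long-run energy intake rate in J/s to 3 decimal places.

R = (0.253×7.6 + 0.092×17 + 0.215×1.5) / (1 + 0.253×14 + 0.092×1.9 + 0.215×2.2) = 3.809/5.19 = 0.734 J/s.

0.734 J/s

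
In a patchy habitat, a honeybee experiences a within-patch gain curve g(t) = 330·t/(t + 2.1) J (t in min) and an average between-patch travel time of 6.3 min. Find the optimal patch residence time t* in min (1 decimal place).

Optimal t* satisfies g'(t*) = g(t*)/(T + t*).
g'(t) = 330·2.1/(t + 2.1)². Setting 330·2.1/(t+2.1)² = 330t/[(t+2.1)(6.3+t)] gives 2.1(6.3+t) = t(t+2.1), so t² = 2.1×6.3 = 13.23.
t* = √13.23 = 3.637 min.

3.6 min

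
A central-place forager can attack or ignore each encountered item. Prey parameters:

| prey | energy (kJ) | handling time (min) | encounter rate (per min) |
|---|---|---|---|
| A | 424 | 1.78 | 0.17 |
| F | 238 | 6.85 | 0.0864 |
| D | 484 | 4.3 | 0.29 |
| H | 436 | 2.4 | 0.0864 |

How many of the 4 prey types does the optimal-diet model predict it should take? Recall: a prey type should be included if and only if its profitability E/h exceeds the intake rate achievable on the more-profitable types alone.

3

Rank by E/h (kJ/min): A 238, H 182, D 113, F 34.7. Include each in turn until the next type's E/h falls below the running intake rate.
Rate on top 1: 55.34. H: 182 > 55.34 → include.
Rate on top 2: 72.68. D: 113 > 72.68 → include.
Rate on top 3: 90.72. F: 34.7 < 90.72 → exclude; stop.
Optimal diet: A, H, D — 3 of 4 types.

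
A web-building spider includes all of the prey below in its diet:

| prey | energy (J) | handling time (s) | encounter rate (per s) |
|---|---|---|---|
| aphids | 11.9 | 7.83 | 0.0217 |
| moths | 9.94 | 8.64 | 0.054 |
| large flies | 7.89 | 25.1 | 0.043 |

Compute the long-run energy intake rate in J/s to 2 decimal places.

R = Σλ_iE_i / (1 + Σλ_ih_i)
Numerator: 0.0217×11.9 + 0.054×9.94 + 0.043×7.89 = 1.134
Denominator: 1 + 0.0217×7.83 + 0.054×8.64 + 0.043×25.1 = 2.716
R = 1.134/2.716 = 0.4177 J/s

0.42 J/s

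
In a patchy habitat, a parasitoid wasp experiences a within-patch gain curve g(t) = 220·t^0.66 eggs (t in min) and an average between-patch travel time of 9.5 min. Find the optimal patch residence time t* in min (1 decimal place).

Optimal t* satisfies g'(t*) = g(t*)/(T + t*).
g'(t) = 0.66·220·t^-0.34. Setting 0.66·220·t^-0.34 = 220·t^0.66/(9.5+t) gives 0.66(9.5+t) = t, so 0.34·t = 0.66×9.5.
t* = 0.66×9.5/0.34 = 18.44 min.

18.4 min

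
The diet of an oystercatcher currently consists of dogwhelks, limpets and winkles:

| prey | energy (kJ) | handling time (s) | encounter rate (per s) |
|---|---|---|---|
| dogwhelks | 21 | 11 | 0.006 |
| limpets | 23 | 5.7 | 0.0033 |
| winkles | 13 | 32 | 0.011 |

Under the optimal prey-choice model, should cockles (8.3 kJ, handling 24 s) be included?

Yes

Intake rate on the current diet: R = (0.006×21 + 0.0033×23 + 0.011×13) / (1 + 0.006×11 + 0.0033×5.7 + 0.011×32) = 0.3449/1.437 = 0.24 kJ/s.
Profitability of cockles: 8.3/24 = 0.3458 kJ/s.
0.3458 > 0.24, so adding cockles raises the average — include it.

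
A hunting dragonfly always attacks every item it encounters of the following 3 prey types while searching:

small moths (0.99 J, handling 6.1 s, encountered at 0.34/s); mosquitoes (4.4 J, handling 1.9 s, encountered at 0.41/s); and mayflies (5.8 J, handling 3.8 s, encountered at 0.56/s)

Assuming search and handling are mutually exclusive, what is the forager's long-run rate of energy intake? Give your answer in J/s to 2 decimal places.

0.90 J/s

R = (0.34×0.99 + 0.41×4.4 + 0.56×5.8) / (1 + 0.34×6.1 + 0.41×1.9 + 0.56×3.8) = 5.389/5.981 = 0.901 J/s.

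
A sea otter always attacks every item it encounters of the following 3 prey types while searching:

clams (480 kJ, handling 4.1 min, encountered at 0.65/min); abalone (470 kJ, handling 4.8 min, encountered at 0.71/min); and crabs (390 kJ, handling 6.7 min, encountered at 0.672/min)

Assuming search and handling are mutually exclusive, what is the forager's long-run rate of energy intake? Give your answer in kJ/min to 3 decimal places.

Energy encountered per unit search time: 0.65×480 + 0.71×470 + 0.672×390 = 907.8 kJ/min.
Handling time per unit search time: 0.65×4.1 + 0.71×4.8 + 0.672×6.7 = 10.58.
Rate = 907.8/(1 + 10.58) = 78.42 kJ/min.

78.423 kJ/min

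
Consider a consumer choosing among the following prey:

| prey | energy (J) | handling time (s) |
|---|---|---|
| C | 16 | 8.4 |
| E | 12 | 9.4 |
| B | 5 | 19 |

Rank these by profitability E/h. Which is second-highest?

E

In descending order of E/h:
C: 16/8.4 = 1.9 J/s
E: 12/9.4 = 1.28 J/s
B: 5/19 = 0.263 J/s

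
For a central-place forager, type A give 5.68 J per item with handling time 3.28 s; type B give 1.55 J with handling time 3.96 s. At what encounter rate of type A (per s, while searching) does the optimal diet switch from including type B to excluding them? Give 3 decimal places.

0.089 per s

The zero-one rule: include type B iff E₂/h₂ > λE₁/(1+λh₁). Equality gives the switch point.
λE₁h₂ = E₂ + λE₂h₁ ⇒ λ = E₂/(E₁h₂ − E₂h₁) = 1.55/(22.49 − 5.084) = 0.08904 per s.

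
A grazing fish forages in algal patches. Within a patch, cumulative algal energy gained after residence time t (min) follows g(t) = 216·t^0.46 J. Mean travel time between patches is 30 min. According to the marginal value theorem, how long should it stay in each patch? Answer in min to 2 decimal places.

25.56 min

Maximise g(t)/(T+t): set derivative to zero → g'(t)(T+t) = g(t).
g'(t) = 0.46·216·t^-0.54. Setting 0.46·216·t^-0.54 = 216·t^0.46/(30+t) gives 0.46(30+t) = t, so 0.54·t = 0.46×30.
t* = 0.46×30/0.54 = 25.56 min.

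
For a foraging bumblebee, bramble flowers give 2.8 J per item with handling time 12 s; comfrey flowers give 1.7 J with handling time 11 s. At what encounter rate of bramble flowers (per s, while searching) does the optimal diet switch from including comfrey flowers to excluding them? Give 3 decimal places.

0.163 per s

Drop comfrey flowers once their profitability E₂/h₂ falls below the rate achievable on bramble flowers alone: E₂/h₂ = λE₁/(1 + λh₁).
Solve for λ: λE₁h₂ = E₂(1 + λh₁) → λ(E₁h₂ − E₂h₁) = E₂ → λ = E₂/(E₁h₂ − E₂h₁).
λ = 1.7/(2.8×11 − 1.7×12) = 1.7/10.4 = 0.1635 per s.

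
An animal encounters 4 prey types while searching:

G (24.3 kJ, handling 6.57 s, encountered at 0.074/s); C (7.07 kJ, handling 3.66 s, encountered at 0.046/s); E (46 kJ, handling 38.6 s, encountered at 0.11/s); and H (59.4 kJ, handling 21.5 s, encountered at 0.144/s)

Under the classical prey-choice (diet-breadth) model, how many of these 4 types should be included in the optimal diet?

2

E/h in descending order: G 3.7, H 2.76, C 1.93, E 1.19 kJ/s. The optimal diet is the largest prefix of this list for which every included type satisfies E_i/h_i > R on the types above it.
Rate on top 1: 1.21. H: 2.76 > 1.21 → include.
Rate on top 2: 2.259. C: 1.93 < 2.259 → exclude; stop.
Optimal diet: G, H — 2 of 4 types.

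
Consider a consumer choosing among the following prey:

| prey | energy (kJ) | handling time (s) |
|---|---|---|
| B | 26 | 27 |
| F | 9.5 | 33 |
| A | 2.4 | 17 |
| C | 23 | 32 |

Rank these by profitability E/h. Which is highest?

In descending order of E/h:
B: 26/27 = 0.963 kJ/s
C: 23/32 = 0.719 kJ/s
F: 9.5/33 = 0.288 kJ/s
A: 2.4/17 = 0.141 kJ/s

B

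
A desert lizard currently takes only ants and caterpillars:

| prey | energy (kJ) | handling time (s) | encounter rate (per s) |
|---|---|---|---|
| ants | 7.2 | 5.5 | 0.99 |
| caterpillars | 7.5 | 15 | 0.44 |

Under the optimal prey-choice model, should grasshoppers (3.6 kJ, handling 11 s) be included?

No

On ants and caterpillars alone, R = ΣλE/(1+Σλh) = 10.43/13.04 = 0.7994 kJ/s.
Profitability of grasshoppers: 3.6/11 = 0.3273 kJ/s.
0.3273 < 0.7994, so adding grasshoppers would lower the average — exclude it.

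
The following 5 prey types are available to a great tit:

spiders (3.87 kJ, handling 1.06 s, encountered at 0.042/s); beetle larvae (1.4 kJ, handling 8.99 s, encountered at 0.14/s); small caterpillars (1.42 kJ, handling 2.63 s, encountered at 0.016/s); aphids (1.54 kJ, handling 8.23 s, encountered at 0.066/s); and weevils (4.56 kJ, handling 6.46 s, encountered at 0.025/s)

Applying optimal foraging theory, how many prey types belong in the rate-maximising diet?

E/h in descending order: spiders 3.65, weevils 0.706, small caterpillars 0.54, aphids 0.187, beetle larvae 0.156 kJ/s. The optimal diet is the largest prefix of this list for which every included type satisfies E_i/h_i > R on the types above it.
Rate on top 1: 0.1556. weevils: 0.706 > 0.1556 → include.
Rate on top 2: 0.2293. small caterpillars: 0.54 > 0.2293 → include.
Rate on top 3: 0.2398. aphids: 0.187 < 0.2398 → exclude; stop.
Optimal diet: spiders, weevils, small caterpillars — 3 of 5 types.

3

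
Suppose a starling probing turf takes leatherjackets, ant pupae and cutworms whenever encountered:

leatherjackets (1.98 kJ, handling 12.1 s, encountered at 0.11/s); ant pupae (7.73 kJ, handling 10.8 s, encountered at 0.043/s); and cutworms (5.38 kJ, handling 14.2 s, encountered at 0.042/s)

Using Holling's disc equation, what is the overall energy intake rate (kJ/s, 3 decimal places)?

R = Σλ_iE_i / (1 + Σλ_ih_i)
Numerator: 0.11×1.98 + 0.043×7.73 + 0.042×5.38 = 0.7762
Denominator: 1 + 0.11×12.1 + 0.043×10.8 + 0.042×14.2 = 3.392
R = 0.7762/3.392 = 0.2288 kJ/s

0.229 kJ/s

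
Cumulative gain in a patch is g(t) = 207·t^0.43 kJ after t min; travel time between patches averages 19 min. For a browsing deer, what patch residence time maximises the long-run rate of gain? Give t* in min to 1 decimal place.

14.3 min

Maximise g(t)/(T+t): set derivative to zero → g'(t)(T+t) = g(t).
g'(t) = 0.43·207·t^-0.57. Setting 0.43·207·t^-0.57 = 207·t^0.43/(19+t) gives 0.43(19+t) = t, so 0.57·t = 0.43×19.
t* = 0.43×19/0.57 = 14.33 min.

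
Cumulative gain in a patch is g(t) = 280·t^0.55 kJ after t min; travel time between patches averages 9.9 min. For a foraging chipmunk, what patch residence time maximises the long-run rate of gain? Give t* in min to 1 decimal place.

12.1 min

By the marginal value theorem, leave when the instantaneous gain rate g'(t) equals the habitat-wide average g(t)/(T + t).
g'(t) = 0.55·280·t^-0.45. Setting 0.55·280·t^-0.45 = 280·t^0.55/(9.9+t) gives 0.55(9.9+t) = t, so 0.45·t = 0.55×9.9.
t* = 0.55×9.9/0.45 = 12.1 min.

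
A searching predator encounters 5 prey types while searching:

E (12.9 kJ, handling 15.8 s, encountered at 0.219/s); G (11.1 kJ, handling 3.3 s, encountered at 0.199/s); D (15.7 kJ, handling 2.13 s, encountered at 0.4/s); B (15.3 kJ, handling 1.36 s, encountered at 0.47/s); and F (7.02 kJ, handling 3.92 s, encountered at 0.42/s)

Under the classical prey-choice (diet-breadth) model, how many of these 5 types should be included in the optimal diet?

E/h in descending order: B 11.2, D 7.37, G 3.36, F 1.79, E 0.816 kJ/s. The optimal diet is the largest prefix of this list for which every included type satisfies E_i/h_i > R on the types above it.
Rate on top 1: 4.387. D: 7.37 > 4.387 → include.
Rate on top 2: 5.407. G: 3.36 < 5.407 → exclude; stop.
Optimal diet: B, D — 2 of 5 types.

2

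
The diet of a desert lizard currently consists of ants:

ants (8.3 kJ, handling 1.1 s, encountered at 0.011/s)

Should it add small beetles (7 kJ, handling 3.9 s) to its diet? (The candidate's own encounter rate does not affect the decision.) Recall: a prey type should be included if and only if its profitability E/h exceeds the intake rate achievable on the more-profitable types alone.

On ants alone, R = ΣλE/(1+Σλh) = 0.0913/1.012 = 0.09021 kJ/s.
small beetles: E/h = 7/3.9 = 1.795 kJ/s.
Since 1.795 > R, including small beetles increases the long-run rate.

Yes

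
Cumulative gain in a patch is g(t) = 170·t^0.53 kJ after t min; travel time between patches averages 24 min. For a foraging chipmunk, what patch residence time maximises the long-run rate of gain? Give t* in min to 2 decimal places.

By the marginal value theorem, leave when the instantaneous gain rate g'(t) equals the habitat-wide average g(t)/(T + t).
g'(t) = 0.53·170·t^-0.47. Setting 0.53·170·t^-0.47 = 170·t^0.53/(24+t) gives 0.53(24+t) = t, so 0.47·t = 0.53×24.
t* = 0.53×24/0.47 = 27.06 min.

27.06 min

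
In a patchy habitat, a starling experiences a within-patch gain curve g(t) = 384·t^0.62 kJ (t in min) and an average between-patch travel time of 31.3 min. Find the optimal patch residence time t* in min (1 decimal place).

51.1 min

Maximise g(t)/(T+t): set derivative to zero → g'(t)(T+t) = g(t).
g'(t) = 0.62·384·t^-0.38. Setting 0.62·384·t^-0.38 = 384·t^0.62/(31.3+t) gives 0.62(31.3+t) = t, so 0.38·t = 0.62×31.3.
t* = 0.62×31.3/0.38 = 51.07 min.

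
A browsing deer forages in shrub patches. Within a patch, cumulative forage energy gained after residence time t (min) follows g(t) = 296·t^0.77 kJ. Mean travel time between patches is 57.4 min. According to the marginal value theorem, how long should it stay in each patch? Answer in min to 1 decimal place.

Optimal t* satisfies g'(t*) = g(t*)/(T + t*).
g'(t) = 0.77·296·t^-0.23. Setting 0.77·296·t^-0.23 = 296·t^0.77/(57.4+t) gives 0.77(57.4+t) = t, so 0.23·t = 0.77×57.4.
t* = 0.77×57.4/0.23 = 192.2 min.

192.2 min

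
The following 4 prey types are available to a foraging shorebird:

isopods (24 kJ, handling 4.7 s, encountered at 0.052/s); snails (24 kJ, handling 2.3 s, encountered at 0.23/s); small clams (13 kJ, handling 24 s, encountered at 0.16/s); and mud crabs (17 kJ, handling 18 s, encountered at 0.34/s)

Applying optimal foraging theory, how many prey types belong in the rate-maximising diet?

2

E/h in descending order: snails 10.4, isopods 5.11, mud crabs 0.944, small clams 0.542 kJ/s. The optimal diet is the largest prefix of this list for which every included type satisfies E_i/h_i > R on the types above it.
Rate on top 1: 3.61. isopods: 5.11 > 3.61 → include.
Rate on top 2: 3.816. mud crabs: 0.944 < 3.816 → exclude; stop.
Optimal diet: snails, isopods — 2 of 4 types.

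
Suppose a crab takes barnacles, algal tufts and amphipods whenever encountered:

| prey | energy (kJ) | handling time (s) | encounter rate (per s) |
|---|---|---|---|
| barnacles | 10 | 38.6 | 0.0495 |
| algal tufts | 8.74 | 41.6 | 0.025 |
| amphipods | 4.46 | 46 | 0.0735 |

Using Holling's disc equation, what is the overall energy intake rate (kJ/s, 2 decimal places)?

Energy encountered per unit search time: 0.0495×10 + 0.025×8.74 + 0.0735×4.46 = 1.041 kJ/s.
Handling time per unit search time: 0.0495×38.6 + 0.025×41.6 + 0.0735×46 = 6.332.
Rate = 1.041/(1 + 6.332) = 0.142 kJ/s.

0.14 kJ/s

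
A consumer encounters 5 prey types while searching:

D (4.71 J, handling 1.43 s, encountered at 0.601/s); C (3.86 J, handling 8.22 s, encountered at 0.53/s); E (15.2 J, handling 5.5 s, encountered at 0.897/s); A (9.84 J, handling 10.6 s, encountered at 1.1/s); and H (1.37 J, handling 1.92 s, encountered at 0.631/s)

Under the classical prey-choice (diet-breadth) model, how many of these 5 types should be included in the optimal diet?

2

E/h in descending order: D 3.29, E 2.76, A 0.928, H 0.714, C 0.47 J/s. The optimal diet is the largest prefix of this list for which every included type satisfies E_i/h_i > R on the types above it.
Rate on top 1: 1.522. E: 2.76 > 1.522 → include.
Rate on top 2: 2.424. A: 0.928 < 2.424 → exclude; stop.
Optimal diet: D, E — 2 of 5 types.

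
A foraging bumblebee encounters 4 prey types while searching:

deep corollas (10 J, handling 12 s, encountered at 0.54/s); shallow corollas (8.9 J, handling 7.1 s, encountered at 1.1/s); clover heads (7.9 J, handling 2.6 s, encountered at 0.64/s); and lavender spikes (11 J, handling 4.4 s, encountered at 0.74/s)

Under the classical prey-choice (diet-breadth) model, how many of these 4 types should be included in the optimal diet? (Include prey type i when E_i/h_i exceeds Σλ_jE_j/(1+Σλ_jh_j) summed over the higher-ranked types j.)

2

Profitabilities (E/h, J/s): clover heads 3.04, lavender spikes 2.5, shallow corollas 1.25, deep corollas 0.833. Add prey in this order while the next type's profitability exceeds the intake rate on those already taken.
Rate on top 1: 1.898. lavender spikes: 2.5 > 1.898 → include.
Rate on top 2: 2.229. shallow corollas: 1.25 < 2.229 → exclude; stop.
Optimal diet: clover heads, lavender spikes — 2 of 4 types.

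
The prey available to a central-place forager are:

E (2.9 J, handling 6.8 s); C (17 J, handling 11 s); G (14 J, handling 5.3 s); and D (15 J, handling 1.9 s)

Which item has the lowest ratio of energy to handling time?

E

Profitability E/h (J/s): E = 2.9/6.8 = 0.426, C = 17/11 = 1.55, G = 14/5.3 = 2.64, D = 15/1.9 = 7.89.
Ranked: D > G > C > E.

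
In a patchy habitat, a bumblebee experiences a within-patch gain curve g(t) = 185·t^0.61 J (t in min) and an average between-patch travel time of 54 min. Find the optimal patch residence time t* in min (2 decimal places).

By the marginal value theorem, leave when the instantaneous gain rate g'(t) equals the habitat-wide average g(t)/(T + t).
g'(t) = 0.61·185·t^-0.39. Setting 0.61·185·t^-0.39 = 185·t^0.61/(54+t) gives 0.61(54+t) = t, so 0.39·t = 0.61×54.
t* = 0.61×54/0.39 = 84.46 min.

84.46 min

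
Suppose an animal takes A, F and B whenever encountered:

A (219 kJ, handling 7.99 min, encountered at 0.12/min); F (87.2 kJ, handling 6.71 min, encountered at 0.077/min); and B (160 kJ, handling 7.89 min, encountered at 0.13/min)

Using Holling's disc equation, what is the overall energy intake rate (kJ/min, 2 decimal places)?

Energy encountered per unit search time: 0.12×219 + 0.077×87.2 + 0.13×160 = 53.79 kJ/min.
Handling time per unit search time: 0.12×7.99 + 0.077×6.71 + 0.13×7.89 = 2.501.
Rate = 53.79/(1 + 2.501) = 15.36 kJ/min.

15.36 kJ/min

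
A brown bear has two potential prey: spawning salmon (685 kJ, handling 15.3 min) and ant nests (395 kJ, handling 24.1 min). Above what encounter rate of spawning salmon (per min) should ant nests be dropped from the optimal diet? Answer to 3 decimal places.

The zero-one rule: include ant nests iff E₂/h₂ > λE₁/(1+λh₁). Equality gives the switch point.
λE₁h₂ = E₂ + λE₂h₁ ⇒ λ = E₂/(E₁h₂ − E₂h₁) = 395/(1.651e+04 − 6044) = 0.03774 per min.

0.038 per min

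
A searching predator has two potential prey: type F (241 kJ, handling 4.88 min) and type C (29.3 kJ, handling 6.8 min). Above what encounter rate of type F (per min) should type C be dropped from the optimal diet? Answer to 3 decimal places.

At the threshold, the rate on type F alone equals the profitability of type C: λ·241/(1 + λ·4.88) = 29.3/6.8 = 4.309.
Rearranging, λ(241 − 4.309×4.88) = 4.309, so λ = 4.309/220 = 0.01959 per min.

0.020 per min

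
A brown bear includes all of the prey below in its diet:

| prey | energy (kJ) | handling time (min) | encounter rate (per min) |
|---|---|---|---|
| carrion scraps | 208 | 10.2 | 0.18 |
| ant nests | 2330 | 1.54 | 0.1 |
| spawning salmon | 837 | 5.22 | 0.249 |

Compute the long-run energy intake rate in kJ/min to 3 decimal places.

Energy encountered per unit search time: 0.18×208 + 0.1×2330 + 0.249×837 = 478.9 kJ/min.
Handling time per unit search time: 0.18×10.2 + 0.1×1.54 + 0.249×5.22 = 3.29.
Rate = 478.9/(1 + 3.29) = 111.6 kJ/min.

111.626 kJ/min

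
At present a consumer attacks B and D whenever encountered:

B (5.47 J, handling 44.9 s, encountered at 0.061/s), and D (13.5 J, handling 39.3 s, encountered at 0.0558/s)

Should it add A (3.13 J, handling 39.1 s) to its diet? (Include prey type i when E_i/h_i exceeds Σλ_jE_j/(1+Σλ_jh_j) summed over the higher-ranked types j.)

No

Intake rate on the current diet: R = (0.061×5.47 + 0.0558×13.5) / (1 + 0.061×44.9 + 0.0558×39.3) = 1.087/5.932 = 0.1832 J/s.
Profitability of A: 3.13/39.1 = 0.08005 J/s.
0.08005 < 0.1832, so adding A would lower the average — exclude it.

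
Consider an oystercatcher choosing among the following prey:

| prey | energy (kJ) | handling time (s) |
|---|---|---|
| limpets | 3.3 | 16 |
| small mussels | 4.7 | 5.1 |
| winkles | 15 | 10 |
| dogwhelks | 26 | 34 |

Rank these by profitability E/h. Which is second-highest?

Profitability E/h (kJ/s): limpets = 3.3/16 = 0.206, small mussels = 4.7/5.1 = 0.922, winkles = 15/10 = 1.5, dogwhelks = 26/34 = 0.765.
Ranked: winkles > small mussels > dogwhelks > limpets.

small mussels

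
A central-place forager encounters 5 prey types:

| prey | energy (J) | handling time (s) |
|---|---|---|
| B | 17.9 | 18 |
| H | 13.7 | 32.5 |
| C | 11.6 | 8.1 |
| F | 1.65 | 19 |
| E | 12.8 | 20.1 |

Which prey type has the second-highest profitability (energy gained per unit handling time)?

Profitability E/h (J/s): B = 17.9/18 = 0.994, H = 13.7/32.5 = 0.422, C = 11.6/8.1 = 1.43, F = 1.65/19 = 0.0868, E = 12.8/20.1 = 0.637.
Ranked: C > B > E > H > F.

B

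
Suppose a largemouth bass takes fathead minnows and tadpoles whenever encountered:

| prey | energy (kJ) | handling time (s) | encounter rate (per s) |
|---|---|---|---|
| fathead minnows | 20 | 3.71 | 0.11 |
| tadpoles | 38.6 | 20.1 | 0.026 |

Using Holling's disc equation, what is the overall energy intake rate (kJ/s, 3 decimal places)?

1.659 kJ/s

R = (0.11×20 + 0.026×38.6) / (1 + 0.11×3.71 + 0.026×20.1) = 3.204/1.931 = 1.659 kJ/s.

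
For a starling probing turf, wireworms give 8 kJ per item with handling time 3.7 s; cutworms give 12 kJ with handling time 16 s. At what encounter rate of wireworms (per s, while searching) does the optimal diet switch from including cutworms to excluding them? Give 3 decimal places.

0.144 per s

Drop cutworms once their profitability E₂/h₂ falls below the rate achievable on wireworms alone: E₂/h₂ = λE₁/(1 + λh₁).
Solve for λ: λE₁h₂ = E₂(1 + λh₁) → λ(E₁h₂ − E₂h₁) = E₂ → λ = E₂/(E₁h₂ − E₂h₁).
λ = 12/(8×16 − 12×3.7) = 12/83.6 = 0.1435 per s.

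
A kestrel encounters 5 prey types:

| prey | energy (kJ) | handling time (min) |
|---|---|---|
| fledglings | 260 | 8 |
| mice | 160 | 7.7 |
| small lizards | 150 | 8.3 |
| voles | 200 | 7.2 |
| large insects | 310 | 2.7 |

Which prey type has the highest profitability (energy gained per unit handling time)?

large insects

In descending order of E/h:
large insects: 310/2.7 = 115 kJ/min
fledglings: 260/8 = 32.5 kJ/min
voles: 200/7.2 = 27.8 kJ/min
mice: 160/7.7 = 20.8 kJ/min
small lizards: 150/8.3 = 18.1 kJ/min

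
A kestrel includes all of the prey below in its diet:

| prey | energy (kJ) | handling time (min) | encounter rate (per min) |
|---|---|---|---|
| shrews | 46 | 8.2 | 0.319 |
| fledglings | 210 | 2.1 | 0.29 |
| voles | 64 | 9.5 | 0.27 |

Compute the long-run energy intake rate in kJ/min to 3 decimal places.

13.676 kJ/min

R = (0.319×46 + 0.29×210 + 0.27×64) / (1 + 0.319×8.2 + 0.29×2.1 + 0.27×9.5) = 92.85/6.79 = 13.68 kJ/min.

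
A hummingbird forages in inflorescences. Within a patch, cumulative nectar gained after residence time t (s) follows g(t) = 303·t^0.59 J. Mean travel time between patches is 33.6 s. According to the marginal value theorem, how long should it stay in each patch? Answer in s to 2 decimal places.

48.35 s

By the marginal value theorem, leave when the instantaneous gain rate g'(t) equals the habitat-wide average g(t)/(T + t).
g'(t) = 0.59·303·t^-0.41. Setting 0.59·303·t^-0.41 = 303·t^0.59/(33.6+t) gives 0.59(33.6+t) = t, so 0.41·t = 0.59×33.6.
t* = 0.59×33.6/0.41 = 48.35 s.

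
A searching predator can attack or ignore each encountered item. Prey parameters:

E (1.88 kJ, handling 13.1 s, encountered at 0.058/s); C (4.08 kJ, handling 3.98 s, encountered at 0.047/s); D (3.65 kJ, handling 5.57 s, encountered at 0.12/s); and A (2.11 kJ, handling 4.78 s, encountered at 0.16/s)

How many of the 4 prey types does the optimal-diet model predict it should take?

3

Profitabilities (E/h, kJ/s): C 1.03, D 0.655, A 0.441, E 0.144. Add prey in this order while the next type's profitability exceeds the intake rate on those already taken.
Rate on top 1: 0.1615. D: 0.655 > 0.1615 → include.
Rate on top 2: 0.3394. A: 0.441 > 0.3394 → include.
Rate on top 3: 0.3692. E: 0.144 < 0.3692 → exclude; stop.
Optimal diet: C, D, A — 3 of 4 types.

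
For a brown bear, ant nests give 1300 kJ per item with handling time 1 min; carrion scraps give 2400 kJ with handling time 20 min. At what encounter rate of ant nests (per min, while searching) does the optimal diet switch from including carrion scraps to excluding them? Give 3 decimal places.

0.102 per min

Drop carrion scraps once their profitability E₂/h₂ falls below the rate achievable on ant nests alone: E₂/h₂ = λE₁/(1 + λh₁).
Solve for λ: λE₁h₂ = E₂(1 + λh₁) → λ(E₁h₂ − E₂h₁) = E₂ → λ = E₂/(E₁h₂ − E₂h₁).
λ = 2400/(1300×20 − 2400×1) = 2400/2.36e+04 = 0.1017 per min.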